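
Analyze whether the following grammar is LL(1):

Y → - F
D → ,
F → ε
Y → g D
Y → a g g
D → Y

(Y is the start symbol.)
Yes, the grammar is LL(1).

A grammar is LL(1) if for each non-terminal N with multiple productions, the predict sets of those productions are pairwise disjoint, where PREDICT(N → α) = (FIRST(α) \ {ε}) ∪ (FOLLOW(N) if α ⇒* ε).

Relevant sets:
  FIRST(Y) = { '-', 'a', 'g' }

For Y:
  PREDICT(Y → '-' F) = { '-' }
  PREDICT(Y → g D) = { 'g' }
  PREDICT(Y → a g g) = { 'a' }
For D:
  PREDICT(D → ',') = { ',' }
  PREDICT(D → Y) = { '-', 'a', 'g' }
F has a single production, so nothing to check there.

All predict sets are disjoint. The grammar IS LL(1).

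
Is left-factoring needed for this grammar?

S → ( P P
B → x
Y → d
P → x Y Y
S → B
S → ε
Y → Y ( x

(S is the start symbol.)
Left-factoring is needed when two productions for the same non-terminal
share a common prefix on the right-hand side.

Productions for S:
  S → ( P P
  S → B
  S → ε
Productions for Y:
  Y → d
  Y → Y ( x

No common prefixes found.

Answer: No, left-factoring is not needed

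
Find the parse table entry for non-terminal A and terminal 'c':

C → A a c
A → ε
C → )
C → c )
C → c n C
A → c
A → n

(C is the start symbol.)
To find M[A, 'c'], we find productions for A where 'c' is in the predict set (PREDICT(N → α) = (FIRST(α) \ {ε}) ∪ (FOLLOW(N) if α ⇒* ε)).

Relevant sets:
  FOLLOW(A) = { 'a' }

A → ε: PREDICT = { 'a' }
A → c: PREDICT = { 'c' }
  'c' is in predict set, so this production goes in M[A, 'c']
A → n: PREDICT = { 'n' }

M[A, 'c'] = A → c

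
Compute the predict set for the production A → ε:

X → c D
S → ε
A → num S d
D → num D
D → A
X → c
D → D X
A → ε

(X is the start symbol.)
{ $, 'c' }

PREDICT(A → ε) = (FIRST(RHS) \ {ε}) ∪ (FOLLOW(A) if ε ∈ FIRST(RHS), i.e. RHS ⇒* ε)
The right-hand side is ε (FIRST(ε) = { ε }), so the predict set is FOLLOW(A) = { $, 'c' }
PREDICT(A → ε) = { $, 'c' }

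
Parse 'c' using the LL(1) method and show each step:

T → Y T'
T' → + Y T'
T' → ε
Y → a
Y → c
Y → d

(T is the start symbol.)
Stack is shown with the top on the left.

Stack   Input  Action
---------------------
T $     c $    output T → Y T'
Y T' $  c $    output Y → c
c T' $  c $    match 'c'
T' $    $      output T' → ε
$       $      accept

The string is accepted.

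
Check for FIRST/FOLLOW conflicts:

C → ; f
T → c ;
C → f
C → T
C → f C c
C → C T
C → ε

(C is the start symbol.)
Nullable non-terminals: C.
FIRST sets used below: FIRST(T) = { 'c' }, FIRST(C) = { ';', 'c', 'f', ε }

C: nullable alternative(s) C → ε; FOLLOW(C) = { $, 'c' }
  C → ; f: FIRST \ {ε} = { ';' } — disjoint from FOLLOW(C)
  C → f: FIRST \ {ε} = { 'f' } — disjoint from FOLLOW(C)
  C → T: FIRST \ {ε} = { 'c' } — overlaps FOLLOW(C) on { 'c' }: CONFLICT
  C → f C c: FIRST \ {ε} = { 'f' } — disjoint from FOLLOW(C)
  C → C T: FIRST \ {ε} = { ';', 'c', 'f' } — overlaps FOLLOW(C) on { 'c' }: CONFLICT
  C → ε: FIRST \ {ε} = { } — this is the only nullable alternative, skip

T has no nullable alternative, so no FIRST/FOLLOW check is needed there.

So the grammar has 2 FIRST/FOLLOW conflicts (marked CONFLICT above).

Answer: Yes. C → T with FOLLOW(C) on { 'c' }; C → C T with FOLLOW(C) on { 'c' }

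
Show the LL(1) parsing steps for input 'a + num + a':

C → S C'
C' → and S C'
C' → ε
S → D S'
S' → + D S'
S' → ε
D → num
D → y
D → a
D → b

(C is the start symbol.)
LL(1) parsing maintains a stack (initially the start symbol over $) and the input. At each step: if the stack top is a terminal, match it against the current input token; if it is a non-terminal N, replace it with the RHS of M[N, lookahead] (the unique production whose predict set contains the lookahead).

Stack is shown with the top on the left.

Stack        Input          Action
----------------------------------
C $          a + num + a $  output C → S C'
S C' $       a + num + a $  output S → D S'
D S' C' $    a + num + a $  output D → a
a S' C' $    a + num + a $  match 'a'
S' C' $      + num + a $    output S' → + D S'
+ D S' C' $  + num + a $    match '+'
D S' C' $    num + a $      output D → num
num S' C' $  num + a $      match 'num'
S' C' $      + a $          output S' → + D S'
+ D S' C' $  + a $          match '+'
D S' C' $    a $            output D → a
a S' C' $    a $            match 'a'
S' C' $      $              output S' → ε
C' $         $              output C' → ε
$            $              accept

The string is accepted.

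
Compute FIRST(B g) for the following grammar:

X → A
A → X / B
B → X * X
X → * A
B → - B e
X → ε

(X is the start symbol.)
FIRST sets of the non-terminals involved (from the grammar, by fixed-point iteration):
  FIRST(B) = { '*', '-', '/' }

To compute FIRST(B g), process the symbols left to right:
Symbol B is a non-terminal. Add FIRST(B) \ {ε} = { '*', '-', '/' }
B is not nullable (ε ∉ FIRST(B)), so stop here.
FIRST(B g) = { '*', '-', '/' }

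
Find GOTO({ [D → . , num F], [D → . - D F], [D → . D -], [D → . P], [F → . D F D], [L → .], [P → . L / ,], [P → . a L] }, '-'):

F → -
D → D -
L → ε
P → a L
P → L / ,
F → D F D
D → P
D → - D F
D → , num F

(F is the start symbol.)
{ [D → - . D F], [D → . , num F], [D → . - D F], [D → . D -], [D → . P], [L → .], [P → . L / ,], [P → . a L] }

GOTO(I, '-') = CLOSURE({ [A → αX.β] : [A → α.Xβ] ∈ I, X = '-' })

Items with dot before '-', with the dot advanced:
  [D → . - D F] → [D → - . D F]
Closure of the advanced items:
  [D → - . D F] has the dot before D: add [D → . D -], [D → . P], [D → . - D F], [D → . , num F]
  [D → . P] has the dot before P: add [P → . a L], [P → . L / ,]
  [P → . L / ,] has the dot before L: add [L → .]

GOTO = { [D → - . D F], [D → . , num F], [D → . - D F], [D → . D -], [D → . P], [L → .], [P → . L / ,], [P → . a L] }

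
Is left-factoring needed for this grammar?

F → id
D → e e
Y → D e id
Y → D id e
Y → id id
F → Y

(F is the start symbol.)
Left-factoring is needed when two productions for the same non-terminal
share a common prefix on the right-hand side.

Productions for F:
  F → id
  F → Y
Productions for Y:
  Y → D e id
  Y → D id e
  Y → id id

Found common prefix 'D' in productions for Y

Answer: Yes, Y has productions with common prefix 'D'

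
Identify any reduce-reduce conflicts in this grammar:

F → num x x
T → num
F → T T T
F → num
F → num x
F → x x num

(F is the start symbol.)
Augment with F' → F and build the canonical LR(0) collection (I0 = CLOSURE({[F' → . F]}), then GOTO on every symbol after a dot until no new states appear). It has 12 states:
  I0: { [F → . T T T], [F → . num x x], [F → . num x], [F → . num], [F → . x x num], [F' → . F], [T → . num] }  — shift
  I1: { [F' → F .] }  — accept
  I2: { [F → T . T T], [T → . num] }  — shift
  I3: { [F → num . x x], [F → num . x], [F → num .], [T → num .] }  — shift, 2 reduces
  I4: { [F → x . x num] }  — shift
  I5: { [F → x x . num] }  — shift
  I6: { [F → x x num .] }  — reduce
  I7: { [F → num x . x], [F → num x .] }  — shift, reduce
  I8: { [F → num x x .] }  — reduce
  I9: { [F → T T . T], [T → . num] }  — shift
  I10: { [T → num .] }  — reduce
  I11: { [F → T T T .] }  — reduce

I3 contains complete items [F → num .], [T → num .] — reduce-reduce conflict.

Answer: Yes — I3: [F → num .] vs [T → num .]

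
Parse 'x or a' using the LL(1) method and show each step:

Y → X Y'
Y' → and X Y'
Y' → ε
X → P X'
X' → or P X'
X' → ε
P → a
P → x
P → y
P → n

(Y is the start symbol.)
LL(1) parsing maintains a stack (initially the start symbol over $) and the input. At each step: if the stack top is a terminal, match it against the current input token; if it is a non-terminal N, replace it with the RHS of M[N, lookahead] (the unique production whose predict set contains the lookahead).

Stack is shown with the top on the left.

Stack         Input     Action
------------------------------
Y $           x or a $  output Y → X Y'
X Y' $        x or a $  output X → P X'
P X' Y' $     x or a $  output P → x
x X' Y' $     x or a $  match 'x'
X' Y' $       or a $    output X' → or P X'
or P X' Y' $  or a $    match 'or'
P X' Y' $     a $       output P → a
a X' Y' $     a $       match 'a'
X' Y' $       $         output X' → ε
Y' $          $         output Y' → ε
$             $         accept

The string is accepted.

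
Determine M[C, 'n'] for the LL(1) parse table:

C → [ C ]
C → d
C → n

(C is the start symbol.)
C → n

To find M[C, 'n'], we find productions for C where 'n' is in the predict set (PREDICT(N → α) = (FIRST(α) \ {ε}) ∪ (FOLLOW(N) if α ⇒* ε)).

C → [ C ]: PREDICT = { '[' }
C → d: PREDICT = { 'd' }
C → n: PREDICT = { 'n' }
  'n' is in predict set, so this production goes in M[C, 'n']

M[C, 'n'] = C → n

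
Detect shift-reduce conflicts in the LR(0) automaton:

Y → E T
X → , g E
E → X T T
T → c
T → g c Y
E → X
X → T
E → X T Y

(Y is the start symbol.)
A shift-reduce conflict occurs when an LR(0) state has both:
  - a complete (reduce) item [A → α .] (dot at the end), and
  - a shift item [B → β . c γ] (dot before a terminal).

Augment with Y' → Y and build the canonical LR(0) collection (I0 = CLOSURE({[Y' → . Y]}), then GOTO on every symbol after a dot until no new states appear). It has 16 states:
  I0: { [E → . X T T], [E → . X T Y], [E → . X], [T → . c], [T → . g c Y], [X → . , g E], [X → . T], [Y → . E T], [Y' → . Y] }  — shift
  I1: { [X → , . g E] }  — shift
  I2: { [T → . c], [T → . g c Y], [Y → E . T] }  — shift
  I3: { [X → T .] }  — reduce
  I4: { [E → X . T T], [E → X . T Y], [E → X .], [T → . c], [T → . g c Y] }  — shift, reduce
  I5: { [Y' → Y .] }  — accept
  I6: { [T → c .] }  — reduce
  I7: { [T → g . c Y] }  — shift
  I8: { [E → . X T T], [E → . X T Y], [E → . X], [T → . c], [T → . g c Y], [T → g c . Y], [X → . , g E], [X → . T], [Y → . E T] }  — shift
  I9: { [T → g c Y .] }  — reduce
  I10: { [E → . X T T], [E → . X T Y], [E → . X], [E → X T . T], [E → X T . Y], [T → . c], [T → . g c Y], [X → . , g E], [X → . T], [Y → . E T] }  — shift
  I11: { [E → X T T .], [X → T .] }  — 2 reduces
  I12: { [E → X T Y .] }  — reduce
  I13: { [Y → E T .] }  — reduce
  I14: { [E → . X T T], [E → . X T Y], [E → . X], [T → . c], [T → . g c Y], [X → , g . E], [X → . , g E], [X → . T] }  — shift
  I15: { [X → , g E .] }  — reduce

I4 contains reduce item [E → X .] and shift items [T → . c], [T → . g c Y] — shift-reduce conflict.

Answer: Yes — I4: [E → X .] vs [T → . c]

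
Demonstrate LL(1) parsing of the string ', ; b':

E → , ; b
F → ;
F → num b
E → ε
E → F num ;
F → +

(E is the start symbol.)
LL(1) parsing maintains a stack (initially the start symbol over $) and the input. At each step: if the stack top is a terminal, match it against the current input token; if it is a non-terminal N, replace it with the RHS of M[N, lookahead] (the unique production whose predict set contains the lookahead).

Stack is shown with the top on the left.

Stack    Input    Action
------------------------
E $      , ; b $  output E → , ; b
, ; b $  , ; b $  match ','
; b $    ; b $    match ';'
b $      b $      match 'b'
$        $        accept

The string is accepted.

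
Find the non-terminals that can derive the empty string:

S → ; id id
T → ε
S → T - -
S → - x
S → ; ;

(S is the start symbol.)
{ 'T' }

A non-terminal is nullable if it can derive ε (the empty string): either it has an ε-production, or it has a production whose right-hand side consists entirely of nullable non-terminals.

ε-productions: T → ε
So T is immediately nullable.
No further non-terminal can be added: every production for the remaining non-terminals contains a terminal or a non-nullable non-terminal.
Nullable = { 'T' }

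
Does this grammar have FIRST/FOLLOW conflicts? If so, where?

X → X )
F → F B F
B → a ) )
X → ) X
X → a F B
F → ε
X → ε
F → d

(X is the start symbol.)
A FIRST/FOLLOW conflict occurs when a non-terminal N has a nullable alternative N → β (β ⇒* ε) and another alternative N → α with FIRST(α) ∩ FOLLOW(N) ≠ ∅: on such a lookahead the parser cannot decide between expanding α and letting N vanish via β.

Nullable non-terminals: F, X.
FIRST sets used below: FIRST(F) = { 'a', 'd', ε }, FIRST(B) = { 'a' }, FIRST(X) = { ')', 'a', ε }

F: nullable alternative(s) F → ε; FOLLOW(F) = { 'a' }
  F → F B F: FIRST \ {ε} = { 'a', 'd' } — overlaps FOLLOW(F) on { 'a' }: CONFLICT
  F → ε: FIRST \ {ε} = { } — this is the only nullable alternative, skip
  F → d: FIRST \ {ε} = { 'd' } — disjoint from FOLLOW(F)

X: nullable alternative(s) X → ε; FOLLOW(X) = { $, ')' }
  X → X ): FIRST \ {ε} = { ')', 'a' } — overlaps FOLLOW(X) on { ')' }: CONFLICT
  X → ) X: FIRST \ {ε} = { ')' } — overlaps FOLLOW(X) on { ')' }: CONFLICT
  X → a F B: FIRST \ {ε} = { 'a' } — disjoint from FOLLOW(X)
  X → ε: FIRST \ {ε} = { } — this is the only nullable alternative, skip

B has no nullable alternative, so no FIRST/FOLLOW check is needed there.

So the grammar has 3 FIRST/FOLLOW conflicts (marked CONFLICT above).

Answer: Yes. X → X ')' with FOLLOW(X) on { ')' }; X → ')' X with FOLLOW(X) on { ')' }; F → F B F with FOLLOW(F) on { 'a' }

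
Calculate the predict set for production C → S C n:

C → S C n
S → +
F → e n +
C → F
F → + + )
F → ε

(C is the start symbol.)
{ '+' }

PREDICT(C → S C n) = (FIRST(RHS) \ {ε}) ∪ (FOLLOW(C) if ε ∈ FIRST(RHS), i.e. RHS ⇒* ε)
FIRST(S) = { '+' }
FIRST(S C n) = { '+' }
ε ∉ FIRST(S C n), so FOLLOW(C) is not added.
PREDICT(C → S C n) = { '+' }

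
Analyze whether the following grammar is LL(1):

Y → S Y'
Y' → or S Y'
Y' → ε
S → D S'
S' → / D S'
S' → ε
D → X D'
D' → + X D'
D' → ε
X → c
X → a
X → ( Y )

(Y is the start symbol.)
A grammar is LL(1) if for each non-terminal N with multiple productions, the predict sets of those productions are pairwise disjoint, where PREDICT(N → α) = (FIRST(α) \ {ε}) ∪ (FOLLOW(N) if α ⇒* ε).

Relevant sets:
  FOLLOW(Y') = { $, ')' }
  FOLLOW(S') = { $, ')', 'or' }
  FOLLOW(D') = { $, ')', '/', 'or' }

For Y':
  PREDICT(Y' → or S Y') = { 'or' }
  PREDICT(Y' → ε) = { $, ')' }
For S':
  PREDICT(S' → '/' D S') = { '/' }
  PREDICT(S' → ε) = { $, ')', 'or' }
For D':
  PREDICT(D' → '+' X D') = { '+' }
  PREDICT(D' → ε) = { $, ')', '/', 'or' }
For X:
  PREDICT(X → c) = { 'c' }
  PREDICT(X → a) = { 'a' }
  PREDICT(X → '(' Y ')') = { '(' }
Y, S, D have a single production, so nothing to check there.

All predict sets are disjoint. The grammar IS LL(1).

Answer: Yes, the grammar is LL(1).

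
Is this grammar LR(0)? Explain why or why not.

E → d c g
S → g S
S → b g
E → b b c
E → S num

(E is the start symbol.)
A grammar is LR(0) if no state in the canonical LR(0) collection has:
  - both a shift item (dot before a terminal) and a complete item (shift-reduce conflict), or
  - two or more complete items (reduce-reduce conflict; the accept item [E' → E .] counts as a complete item here).

Augment with E' → E and build the canonical LR(0) collection (I0 = CLOSURE({[E' → . E]}), then GOTO on every symbol after a dot until no new states appear). It has 14 states:
  I0: { [E → . S num], [E → . b b c], [E → . d c g], [E' → . E], [S → . b g], [S → . g S] }  — shift
  I1: { [E' → E .] }  — accept
  I2: { [E → S . num] }  — shift
  I3: { [E → b . b c], [S → b . g] }  — shift
  I4: { [E → d . c g] }  — shift
  I5: { [S → . b g], [S → . g S], [S → g . S] }  — shift
  I6: { [S → g S .] }  — reduce
  I7: { [S → b . g] }  — shift
  I8: { [S → b g .] }  — reduce
  I9: { [E → d c . g] }  — shift
  I10: { [E → d c g .] }  — reduce
  I11: { [E → b b . c] }  — shift
  I12: { [E → b b c .] }  — reduce
  I13: { [E → S num .] }  — reduce

Every state is either a pure shift/goto state or contains exactly one complete item and nothing to shift — no conflicts. The grammar is LR(0).

Answer: Yes, the grammar is LR(0)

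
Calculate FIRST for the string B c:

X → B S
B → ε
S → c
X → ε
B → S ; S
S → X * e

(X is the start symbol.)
FIRST sets of the non-terminals involved (from the grammar, by fixed-point iteration):
  FIRST(B) = { '*', 'c', ε }

To compute FIRST(B c), process the symbols left to right:
Symbol B is a non-terminal. Add FIRST(B) \ {ε} = { '*', 'c' }
B is nullable (ε ∈ FIRST(B)), continue to the next symbol.
Symbol c is a terminal. Add 'c' and stop.
FIRST(B c) = { '*', 'c' }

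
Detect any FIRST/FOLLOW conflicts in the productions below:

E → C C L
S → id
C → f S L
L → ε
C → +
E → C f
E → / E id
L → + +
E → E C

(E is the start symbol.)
Yes. L → '+' '+' with FOLLOW(L) on { '+' }

A FIRST/FOLLOW conflict occurs when a non-terminal N has a nullable alternative N → β (β ⇒* ε) and another alternative N → α with FIRST(α) ∩ FOLLOW(N) ≠ ∅: on such a lookahead the parser cannot decide between expanding α and letting N vanish via β.

Nullable non-terminals: L.

L: nullable alternative(s) L → ε; FOLLOW(L) = { $, '+', 'f', 'id' }
  L → ε: FIRST \ {ε} = { } — this is the only nullable alternative, skip
  L → + +: FIRST \ {ε} = { '+' } — overlaps FOLLOW(L) on { '+' }: CONFLICT

C, E, S have no nullable alternative, so no FIRST/FOLLOW check is needed there.

So the grammar has 1 FIRST/FOLLOW conflict (marked CONFLICT above).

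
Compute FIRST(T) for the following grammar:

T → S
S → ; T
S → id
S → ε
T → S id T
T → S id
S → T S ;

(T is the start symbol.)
To compute FIRST(T), examine every production with T on the left-hand side, reading each right-hand side left to right until a non-nullable symbol is reached.

FIRST sets of the other non-terminals involved (by the same procedure, iterated to a fixed point):
  FIRST(S) = { ';', 'id', ε }

From T → S:
  - S is a non-terminal: add FIRST(S) \ {ε} = { ';', 'id' }
    S is nullable and nothing follows, so the whole right-hand side can vanish: ε ∈ FIRST(T)
From T → S id T:
  - S is a non-terminal: add FIRST(S) \ {ε} = { ';', 'id' }
    S is nullable, so continue to the next symbol
  - id is a terminal: add 'id' and stop
From T → S id:
  - S is a non-terminal: add FIRST(S) \ {ε} = { ';', 'id' }
    S is nullable, so continue to the next symbol
  - id is a terminal: add 'id' and stop

Collecting: FIRST(T) = { ';', 'id', ε }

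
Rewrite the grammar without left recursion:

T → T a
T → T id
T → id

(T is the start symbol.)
T is directly left-recursive. The standard transformation for
  A → A α₁ | ... | A α_m | β₁ | ... | β_n
is
  A  → β₁ A' | ... | β_n A'
  A' → α₁ A' | ... | α_m A' | ε

T → id becomes T → id T'
T → T a becomes T' → a T'
T → T id becomes T' → id T'
Add T' → ε

Resulting grammar:
T → id T'
T' → a T'
T' → id T'
T' → ε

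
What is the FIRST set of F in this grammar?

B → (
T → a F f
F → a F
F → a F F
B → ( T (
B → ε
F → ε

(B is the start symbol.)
To compute FIRST(F), examine every production with F on the left-hand side, reading each right-hand side left to right until a non-nullable symbol is reached.

From F → a F:
  - a is a terminal: add 'a' and stop
From F → a F F:
  - a is a terminal: add 'a' and stop
From F → ε:
  - ε-production, so ε ∈ FIRST(F)

Collecting: FIRST(F) = { 'a', ε }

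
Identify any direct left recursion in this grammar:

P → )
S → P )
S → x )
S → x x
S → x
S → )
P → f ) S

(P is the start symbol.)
No direct left recursion

Direct left recursion occurs when N → N α for some non-terminal N (the right-hand side begins with the left-hand side itself).

P → ): starts with ')'
S → P ): starts with P
S → x ): starts with x
S → x x: starts with x
S → x: starts with x
S → ): starts with ')'
P → f ) S: starts with f

No direct left recursion found.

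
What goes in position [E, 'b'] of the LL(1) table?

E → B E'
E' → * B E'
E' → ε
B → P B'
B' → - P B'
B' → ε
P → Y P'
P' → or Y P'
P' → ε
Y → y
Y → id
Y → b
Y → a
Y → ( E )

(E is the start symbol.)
To find M[E, 'b'], we find productions for E where 'b' is in the predict set (PREDICT(N → α) = (FIRST(α) \ {ε}) ∪ (FOLLOW(N) if α ⇒* ε)).

Relevant sets:
  FIRST(B) = { '(', 'a', 'b', 'id', 'y' }

E → B E': PREDICT = { '(', 'a', 'b', 'id', 'y' }
  'b' is in predict set, so this production goes in M[E, 'b']

M[E, 'b'] = E → B E'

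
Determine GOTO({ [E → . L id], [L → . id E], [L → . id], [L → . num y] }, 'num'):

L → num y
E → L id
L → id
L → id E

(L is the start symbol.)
{ [L → num . y] }

GOTO(I, 'num') = CLOSURE({ [A → αX.β] : [A → α.Xβ] ∈ I, X = 'num' })

Items with dot before 'num', with the dot advanced:
  [L → . num y] → [L → num . y]
Closure adds nothing (no advanced item has the dot before a non-terminal).

GOTO = { [L → num . y] }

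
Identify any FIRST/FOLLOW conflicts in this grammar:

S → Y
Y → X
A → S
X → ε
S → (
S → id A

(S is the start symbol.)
No FIRST/FOLLOW conflicts.

Nullable non-terminals: A, S, X, Y.
FIRST sets used below: FIRST(Y) = { ε }
A has a nullable alternative but only one production, so nothing to check.

S: nullable alternative(s) S → Y; FOLLOW(S) = { $ }
  S → Y: FIRST \ {ε} = { } — this is the only nullable alternative, skip
  S → (: FIRST \ {ε} = { '(' } — disjoint from FOLLOW(S)
  S → id A: FIRST \ {ε} = { 'id' } — disjoint from FOLLOW(S)
X has a nullable alternative but only one production, so nothing to check.
Y has a nullable alternative but only one production, so nothing to check.

No FIRST/FOLLOW conflicts found.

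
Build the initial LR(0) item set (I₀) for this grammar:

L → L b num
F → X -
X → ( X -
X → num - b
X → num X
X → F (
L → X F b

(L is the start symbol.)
First, augment the grammar with L' → L
I₀ = CLOSURE({ [L' → . L] }):
  [L' → . L] has the dot before L: add [L → . L b num], [L → . X F b]
  [L → . X F b] has the dot before X: add [X → . ( X -], [X → . num - b], [X → . num X], [X → . F (]
  [X → . F (] has the dot before F: add [F → . X -]
No further items can be added.

I₀ = { [F → . X -], [L → . L b num], [L → . X F b], [L' → . L], [X → . ( X -], [X → . F (], [X → . num - b], [X → . num X] }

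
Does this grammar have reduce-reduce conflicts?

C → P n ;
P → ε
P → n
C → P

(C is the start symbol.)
Augment with C' → C and build the canonical LR(0) collection (I0 = CLOSURE({[C' → . C]}), then GOTO on every symbol after a dot until no new states appear). It has 6 states:
  I0: { [C → . P n ;], [C → . P], [C' → . C], [P → . n], [P → .] }  — shift, reduce
  I1: { [C' → C .] }  — accept
  I2: { [C → P . n ;], [C → P .] }  — shift, reduce
  I3: { [P → n .] }  — reduce
  I4: { [C → P n . ;] }  — shift
  I5: { [C → P n ; .] }  — reduce

No state contains more than one complete item.

Answer: No reduce-reduce conflicts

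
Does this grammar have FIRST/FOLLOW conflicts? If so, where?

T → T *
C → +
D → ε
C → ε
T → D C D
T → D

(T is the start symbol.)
A FIRST/FOLLOW conflict occurs when a non-terminal N has a nullable alternative N → β (β ⇒* ε) and another alternative N → α with FIRST(α) ∩ FOLLOW(N) ≠ ∅: on such a lookahead the parser cannot decide between expanding α and letting N vanish via β.

Nullable non-terminals: C, D, T.
FIRST sets used below: FIRST(T) = { '*', '+', ε }, FIRST(D) = { ε }, FIRST(C) = { '+', ε }

C: nullable alternative(s) C → ε; FOLLOW(C) = { $, '*' }
  C → +: FIRST \ {ε} = { '+' } — disjoint from FOLLOW(C)
  C → ε: FIRST \ {ε} = { } — this is the only nullable alternative, skip
D has a nullable alternative but only one production, so nothing to check.

T: nullable alternative(s) T → D C D, T → D; FOLLOW(T) = { $, '*' }
  T → T *: FIRST \ {ε} = { '*', '+' } — overlaps FOLLOW(T) on { '*' }: CONFLICT
  T → D C D: FIRST \ {ε} = { '+' } — disjoint from FOLLOW(T)
  T → D: FIRST \ {ε} = { } — disjoint from FOLLOW(T)

So the grammar has 1 FIRST/FOLLOW conflict (marked CONFLICT above).

Answer: Yes. T → T '*' with FOLLOW(T) on { '*' }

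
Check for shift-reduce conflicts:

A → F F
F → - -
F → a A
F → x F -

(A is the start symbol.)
No shift-reduce conflicts

Augment with A' → A and build the canonical LR(0) collection (I0 = CLOSURE({[A' → . A]}), then GOTO on every symbol after a dot until no new states appear). It has 11 states:
  I0: { [A → . F F], [A' → . A], [F → . - -], [F → . a A], [F → . x F -] }  — shift
  I1: { [F → - . -] }  — shift
  I2: { [A' → A .] }  — accept
  I3: { [A → F . F], [F → . - -], [F → . a A], [F → . x F -] }  — shift
  I4: { [A → . F F], [F → . - -], [F → . a A], [F → . x F -], [F → a . A] }  — shift
  I5: { [F → . - -], [F → . a A], [F → . x F -], [F → x . F -] }  — shift
  I6: { [F → x F . -] }  — shift
  I7: { [F → x F - .] }  — reduce
  I8: { [F → a A .] }  — reduce
  I9: { [A → F F .] }  — reduce
  I10: { [F → - - .] }  — reduce

No state contains both a complete item and a shift item.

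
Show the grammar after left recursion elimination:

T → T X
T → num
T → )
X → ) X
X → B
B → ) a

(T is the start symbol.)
T is directly left-recursive. The standard transformation for
  A → A α₁ | ... | A α_m | β₁ | ... | β_n
is
  A  → β₁ A' | ... | β_n A'
  A' → α₁ A' | ... | α_m A' | ε

T → num becomes T → num T'
T → ) becomes T → ) T'
T → T X becomes T' → X T'
Add T' → ε

Productions for other non-terminals are unchanged:
  X → ) X
  X → B
  B → ) a

Resulting grammar:
T → num T'
T → ) T'
T' → X T'
T' → ε
X → ) X
X → B
B → ) a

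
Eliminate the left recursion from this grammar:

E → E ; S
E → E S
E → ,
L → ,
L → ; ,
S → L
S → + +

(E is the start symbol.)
E is directly left-recursive. The standard transformation for
  A → A α₁ | ... | A α_m | β₁ | ... | β_n
is
  A  → β₁ A' | ... | β_n A'
  A' → α₁ A' | ... | α_m A' | ε

E → , becomes E → , E'
E → E ; S becomes E' → ; S E'
E → E S becomes E' → S E'
Add E' → ε

Productions for other non-terminals are unchanged:
  L → ,
  L → ; ,
  S → L
  S → + +

Resulting grammar:
E → , E'
E' → ; S E'
E' → S E'
E' → ε
L → ,
L → ; ,
S → L
S → + +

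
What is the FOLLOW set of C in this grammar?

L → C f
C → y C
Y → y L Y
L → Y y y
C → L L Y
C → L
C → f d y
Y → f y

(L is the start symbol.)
To compute FOLLOW(C), find every occurrence of C on a right-hand side N → α C β: add FIRST(β) \ {ε}, and if β is empty or nullable also add FOLLOW(N). Iterate to a fixed point.

In L → C f: C is followed by f, add FIRST(f) \ {ε} = { 'f' }
In C → y C: C is at the end; this adds FOLLOW(C) to itself — nothing new

Taking the union: FOLLOW(C) = { 'f' }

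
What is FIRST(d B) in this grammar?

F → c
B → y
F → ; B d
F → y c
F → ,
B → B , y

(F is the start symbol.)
To compute FIRST(d B), process the symbols left to right:
Symbol d is a terminal. Add 'd' and stop.
FIRST(d B) = { 'd' }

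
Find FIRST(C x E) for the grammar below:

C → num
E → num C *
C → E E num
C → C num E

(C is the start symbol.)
{ 'num' }

FIRST sets of the non-terminals involved (from the grammar, by fixed-point iteration):
  FIRST(C) = { 'num' }

To compute FIRST(C x E), process the symbols left to right:
Symbol C is a non-terminal. Add FIRST(C) \ {ε} = { 'num' }
C is not nullable (ε ∉ FIRST(C)), so stop here.
FIRST(C x E) = { 'num' }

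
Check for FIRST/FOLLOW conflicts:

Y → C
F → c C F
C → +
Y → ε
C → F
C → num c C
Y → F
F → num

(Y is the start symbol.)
No FIRST/FOLLOW conflicts.

A FIRST/FOLLOW conflict occurs when a non-terminal N has a nullable alternative N → β (β ⇒* ε) and another alternative N → α with FIRST(α) ∩ FOLLOW(N) ≠ ∅: on such a lookahead the parser cannot decide between expanding α and letting N vanish via β.

Nullable non-terminals: Y.
FIRST sets used below: FIRST(C) = { '+', 'c', 'num' }, FIRST(F) = { 'c', 'num' }

Y: nullable alternative(s) Y → ε; FOLLOW(Y) = { $ }
  Y → C: FIRST \ {ε} = { '+', 'c', 'num' } — disjoint from FOLLOW(Y)
  Y → ε: FIRST \ {ε} = { } — this is the only nullable alternative, skip
  Y → F: FIRST \ {ε} = { 'c', 'num' } — disjoint from FOLLOW(Y)

C, F have no nullable alternative, so no FIRST/FOLLOW check is needed there.

No FIRST/FOLLOW conflicts found.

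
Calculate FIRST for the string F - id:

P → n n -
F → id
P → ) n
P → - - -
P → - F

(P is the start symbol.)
{ 'id' }

FIRST sets of the non-terminals involved (from the grammar, by fixed-point iteration):
  FIRST(F) = { 'id' }

To compute FIRST(F - id), process the symbols left to right:
Symbol F is a non-terminal. Add FIRST(F) \ {ε} = { 'id' }
F is not nullable (ε ∉ FIRST(F)), so stop here.
FIRST(F - id) = { 'id' }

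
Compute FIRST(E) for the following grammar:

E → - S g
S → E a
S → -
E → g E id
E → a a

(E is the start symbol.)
{ '-', 'a', 'g' }

From E → - S g:
  - '-' is a terminal: add '-' and stop
From E → g E id:
  - g is a terminal: add 'g' and stop
From E → a a:
  - a is a terminal: add 'a' and stop

Collecting: FIRST(E) = { '-', 'a', 'g' }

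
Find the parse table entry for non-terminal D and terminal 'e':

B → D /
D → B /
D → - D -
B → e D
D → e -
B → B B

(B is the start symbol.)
D → B /, D → e -

To find M[D, 'e'], we find productions for D where 'e' is in the predict set (PREDICT(N → α) = (FIRST(α) \ {ε}) ∪ (FOLLOW(N) if α ⇒* ε)).

Relevant sets:
  FIRST(B) = { '-', 'e' }

D → B /: PREDICT = { '-', 'e' }
  'e' is in predict set, so this production goes in M[D, 'e']
D → - D -: PREDICT = { '-' }
D → e -: PREDICT = { 'e' }
  'e' is in predict set, so this production goes in M[D, 'e']

M[D, 'e'] = D → B /, D → e -  (a multiply-defined cell — the grammar is not LL(1))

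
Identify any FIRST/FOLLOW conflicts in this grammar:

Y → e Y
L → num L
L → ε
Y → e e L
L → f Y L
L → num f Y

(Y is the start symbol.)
A FIRST/FOLLOW conflict occurs when a non-terminal N has a nullable alternative N → β (β ⇒* ε) and another alternative N → α with FIRST(α) ∩ FOLLOW(N) ≠ ∅: on such a lookahead the parser cannot decide between expanding α and letting N vanish via β.

Nullable non-terminals: L.

L: nullable alternative(s) L → ε; FOLLOW(L) = { $, 'f', 'num' }
  L → num L: FIRST \ {ε} = { 'num' } — overlaps FOLLOW(L) on { 'num' }: CONFLICT
  L → ε: FIRST \ {ε} = { } — this is the only nullable alternative, skip
  L → f Y L: FIRST \ {ε} = { 'f' } — overlaps FOLLOW(L) on { 'f' }: CONFLICT
  L → num f Y: FIRST \ {ε} = { 'num' } — overlaps FOLLOW(L) on { 'num' }: CONFLICT

Y has no nullable alternative, so no FIRST/FOLLOW check is needed there.

So the grammar has 3 FIRST/FOLLOW conflicts (marked CONFLICT above).

Answer: Yes. L → num L with FOLLOW(L) on { 'num' }; L → f Y L with FOLLOW(L) on { 'f' }; L → num f Y with FOLLOW(L) on { 'num' }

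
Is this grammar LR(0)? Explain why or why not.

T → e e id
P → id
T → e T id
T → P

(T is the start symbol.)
A grammar is LR(0) if no state in the canonical LR(0) collection has:
  - both a shift item (dot before a terminal) and a complete item (shift-reduce conflict), or
  - two or more complete items (reduce-reduce conflict; the accept item [T' → T .] counts as a complete item here).

Augment with T' → T and build the canonical LR(0) collection (I0 = CLOSURE({[T' → . T]}), then GOTO on every symbol after a dot until no new states appear). It has 9 states:
  I0: { [P → . id], [T → . P], [T → . e T id], [T → . e e id], [T' → . T] }  — shift
  I1: { [T → P .] }  — reduce
  I2: { [T' → T .] }  — accept
  I3: { [P → . id], [T → . P], [T → . e T id], [T → . e e id], [T → e . T id], [T → e . e id] }  — shift
  I4: { [P → id .] }  — reduce
  I5: { [T → e T . id] }  — shift
  I6: { [P → . id], [T → . P], [T → . e T id], [T → . e e id], [T → e . T id], [T → e . e id], [T → e e . id] }  — shift
  I7: { [P → id .], [T → e e id .] }  — 2 reduces
  I8: { [T → e T id .] }  — reduce

Conflict in state I7:
  Reduce-reduce conflict: [P → id .] and [T → e e id .]
So the grammar is NOT LR(0).

Answer: No. Reduce-reduce conflict: [P → id .] and [T → e e id .]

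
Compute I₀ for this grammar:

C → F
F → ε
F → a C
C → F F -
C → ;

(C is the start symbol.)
First, augment the grammar with C' → C
I₀ = CLOSURE({ [C' → . C] }):
  [C' → . C] has the dot before C: add [C → . F], [C → . F F -], [C → . ;]
  [C → . F] has the dot before F: add [F → .], [F → . a C]
No further items can be added.

I₀ = { [C → . ;], [C → . F F -], [C → . F], [C' → . C], [F → . a C], [F → .] }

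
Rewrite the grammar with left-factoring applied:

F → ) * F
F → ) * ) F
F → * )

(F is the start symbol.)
F → ) * F'
F' → F
F' → ) F
F → * )

Left-factoring transforms A → αβ₁ | αβ₂ into A → αA' and A' → β₁ | β₂
(α is the longest common prefix among the alternatives). Repeat until
no nonterminal has two alternatives with a common prefix.

Round 1: F has alternatives sharing prefix ') *'. Introduce F': F → ) * F'
  Add: F' → F
  Add: F' → ) F

No remaining common prefixes — done.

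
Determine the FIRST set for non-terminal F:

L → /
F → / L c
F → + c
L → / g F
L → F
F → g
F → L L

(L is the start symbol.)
{ '+', '/', 'g' }

To compute FIRST(F), examine every production with F on the left-hand side, reading each right-hand side left to right until a non-nullable symbol is reached.

FIRST sets of the other non-terminals involved (by the same procedure, iterated to a fixed point):
  FIRST(L) = { '+', '/', 'g' }

From F → / L c:
  - '/' is a terminal: add '/' and stop
From F → + c:
  - '+' is a terminal: add '+' and stop
From F → g:
  - g is a terminal: add 'g' and stop
From F → L L:
  - L is a non-terminal: add FIRST(L) \ {ε} = { '+', '/', 'g' }
    L is not nullable, so stop

Collecting: FIRST(F) = { '+', '/', 'g' }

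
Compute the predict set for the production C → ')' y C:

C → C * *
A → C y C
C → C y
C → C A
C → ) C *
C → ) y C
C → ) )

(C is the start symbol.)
PREDICT(C → ')' y C) = (FIRST(RHS) \ {ε}) ∪ (FOLLOW(C) if ε ∈ FIRST(RHS), i.e. RHS ⇒* ε)
FIRST(')' y C) = { ')' }
ε ∉ FIRST(')' y C), so FOLLOW(C) is not added.
PREDICT(C → ')' y C) = { ')' }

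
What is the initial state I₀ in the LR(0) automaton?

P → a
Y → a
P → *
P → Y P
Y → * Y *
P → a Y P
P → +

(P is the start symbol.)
First, augment the grammar with P' → P
I₀ = CLOSURE({ [P' → . P] }):
  [P' → . P] has the dot before P: add [P → . a], [P → . *], [P → . Y P], [P → . a Y P], [P → . +]
  [P → . Y P] has the dot before Y: add [Y → . a], [Y → . * Y *]
No further items can be added.

I₀ = { [P → . *], [P → . +], [P → . Y P], [P → . a Y P], [P → . a], [P' → . P], [Y → . * Y *], [Y → . a] }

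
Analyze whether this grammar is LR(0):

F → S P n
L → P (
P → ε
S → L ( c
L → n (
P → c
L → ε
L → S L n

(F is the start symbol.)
Augment with F' → F and build the canonical LR(0) collection (I0 = CLOSURE({[F' → . F]}), then GOTO on every symbol after a dot until no new states appear). It has 16 states:
  I0: { [F → . S P n], [F' → . F], [L → . P (], [L → . S L n], [L → . n (], [L → .], [P → . c], [P → .], [S → . L ( c] }  — shift, 2 reduces
  I1: { [F' → F .] }  — accept
  I2: { [S → L . ( c] }  — shift
  I3: { [L → P . (] }  — shift
  I4: { [F → S . P n], [L → . P (], [L → . S L n], [L → . n (], [L → .], [L → S . L n], [P → . c], [P → .], [S → . L ( c] }  — shift, 2 reduces
  I5: { [P → c .] }  — reduce
  I6: { [L → n . (] }  — shift
  I7: { [L → n ( .] }  — reduce
  I8: { [L → S L . n], [S → L . ( c] }  — shift
  I9: { [F → S P . n], [L → P . (] }  — shift
  I10: { [L → . P (], [L → . S L n], [L → . n (], [L → .], [L → S . L n], [P → . c], [P → .], [S → . L ( c] }  — shift, 2 reduces
  I11: { [L → P ( .] }  — reduce
  I12: { [F → S P n .] }  — reduce
  I13: { [S → L ( . c] }  — shift
  I14: { [L → S L n .] }  — reduce
  I15: { [S → L ( c .] }  — reduce

Conflict in state I0:
  Shift-reduce conflict between [L → .] and [L → . n (]
So the grammar is NOT LR(0).

Answer: No. Shift-reduce conflict between [L → .] and [L → . n (]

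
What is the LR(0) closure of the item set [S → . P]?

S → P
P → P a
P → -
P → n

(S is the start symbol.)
{ [P → . -], [P → . P a], [P → . n], [S → . P] }

To compute CLOSURE, for each item [A → α.Bβ] where B is a non-terminal, add [B → .γ] for all productions B → γ; repeat for the newly added items until nothing changes.

Start with: [S → . P]
  [S → . P] has the dot before P: add [P → . P a], [P → . -], [P → . n]
No further items can be added.

CLOSURE = { [P → . -], [P → . P a], [P → . n], [S → . P] }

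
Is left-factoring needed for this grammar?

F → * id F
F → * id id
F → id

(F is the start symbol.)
Yes, F has productions with common prefix '* id'

Left-factoring is needed when two productions for the same non-terminal
share a common prefix on the right-hand side.

Productions for F:
  F → * id F
  F → * id id
  F → id

Found common prefix '* id' in productions for F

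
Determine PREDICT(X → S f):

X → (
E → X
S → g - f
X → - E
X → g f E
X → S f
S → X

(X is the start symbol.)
PREDICT(X → S f) = (FIRST(RHS) \ {ε}) ∪ (FOLLOW(X) if ε ∈ FIRST(RHS), i.e. RHS ⇒* ε)
FIRST(S) = { '(', '-', 'g' }
FIRST(S f) = { '(', '-', 'g' }
ε ∉ FIRST(S f), so FOLLOW(X) is not added.
PREDICT(X → S f) = { '(', '-', 'g' }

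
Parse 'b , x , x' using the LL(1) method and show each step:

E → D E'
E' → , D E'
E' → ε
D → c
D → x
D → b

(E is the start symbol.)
LL(1) parsing maintains a stack (initially the start symbol over $) and the input. At each step: if the stack top is a terminal, match it against the current input token; if it is a non-terminal N, replace it with the RHS of M[N, lookahead] (the unique production whose predict set contains the lookahead).

Stack is shown with the top on the left.

Stack     Input        Action
-----------------------------
E $       b , x , x $  output E → D E'
D E' $    b , x , x $  output D → b
b E' $    b , x , x $  match 'b'
E' $      , x , x $    output E' → , D E'
, D E' $  , x , x $    match ','
D E' $    x , x $      output D → x
x E' $    x , x $      match 'x'
E' $      , x $        output E' → , D E'
, D E' $  , x $        match ','
D E' $    x $          output D → x
x E' $    x $          match 'x'
E' $      $            output E' → ε
$         $            accept

The string is accepted.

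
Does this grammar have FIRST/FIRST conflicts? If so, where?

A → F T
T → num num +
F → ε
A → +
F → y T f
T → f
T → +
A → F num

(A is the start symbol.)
Yes. A → F T / A → '+' on { '+' }; A → F T / A → F num on { 'num', 'y' }

FIRST sets of the non-terminals at (or reachable through a nullable prefix from) the front of some alternative:
  FIRST(F) = { 'y', ε }
  FIRST(T) = { '+', 'f', 'num' }

Productions for A:
  A → F T: FIRST = { '+', 'f', 'num', 'y' }
  A → +: FIRST = { '+' }
  A → F num: FIRST = { 'num', 'y' }
Productions for T:
  T → num num +: FIRST = { 'num' }
  T → f: FIRST = { 'f' }
  T → +: FIRST = { '+' }
Productions for F:
  F → ε: FIRST = { ε }
  F → y T f: FIRST = { 'y' }

Conflict for A: A → F T and A → +
  Overlap: { '+' }
Conflict for A: A → F T and A → F num
  Overlap: { 'num', 'y' }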